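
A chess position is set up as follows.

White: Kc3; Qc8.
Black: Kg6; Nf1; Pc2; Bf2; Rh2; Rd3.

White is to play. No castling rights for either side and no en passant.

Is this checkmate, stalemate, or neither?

neither

White to move; white king on c3.
In check: yes, from the black rook on d3.
King squares — b2: available; c2: available; d2: attacked by Nf1; b3: attacked by Rd3; d3: available; b4: available; c4: available; d4: attacked by Bf2.
Legal moves for White: Kc4, Kb4, Kxd3, Kxc2, Kb2.
White is in check but has 5 legal moves → neither.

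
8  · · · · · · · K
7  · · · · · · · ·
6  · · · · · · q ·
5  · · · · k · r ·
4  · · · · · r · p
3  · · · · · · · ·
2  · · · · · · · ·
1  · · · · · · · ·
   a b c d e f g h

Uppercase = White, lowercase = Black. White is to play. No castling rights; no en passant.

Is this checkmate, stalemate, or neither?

White to move; white king on h8.
In check: no.
King squares — g7: attacked by Qg6; h7: attacked by Qg6; g8: attacked by Qg6.
Legal moves for White: none.
Not in check and no legal moves → stalemate.

stalemate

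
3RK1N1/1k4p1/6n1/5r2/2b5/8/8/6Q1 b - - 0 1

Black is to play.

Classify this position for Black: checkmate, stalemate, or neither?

neither

Black to move; black king on b7.
In check: no.
Legal moves for Black include: Kc7, Kc6, Ka6, Nh8, Nf8, Ne7, Ne5, Nh4, Nf4, Rf8+, Rf7, Rf6, Rh5, Rg5, Re5+, Rd5, Rc5, Rb5, ... (list truncated; more exist).
Black has legal moves and is not in check → neither.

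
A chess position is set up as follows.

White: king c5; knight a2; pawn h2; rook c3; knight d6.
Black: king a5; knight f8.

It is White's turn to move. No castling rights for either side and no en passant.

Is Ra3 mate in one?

yes

After Ra3: black king on a5; in check: yes, from the white rook on a3.
King squares — a4: attacked by Ra3; b4: attacked by Na2; b5: attacked by Kc5; a6: attacked by Ra3; b6: attacked by Kc5.
Black has no legal moves → checkmate.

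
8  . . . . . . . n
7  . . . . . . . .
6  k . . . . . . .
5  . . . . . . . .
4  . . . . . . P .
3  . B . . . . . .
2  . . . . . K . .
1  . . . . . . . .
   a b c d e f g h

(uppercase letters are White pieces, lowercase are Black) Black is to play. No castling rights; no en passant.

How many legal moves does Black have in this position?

7

Black to move; king on a6.
In check: no.
Legal moves: Nf7, Ng6, Kb7, Ka7, Kb6, Kb5, Ka5.
Count: 7.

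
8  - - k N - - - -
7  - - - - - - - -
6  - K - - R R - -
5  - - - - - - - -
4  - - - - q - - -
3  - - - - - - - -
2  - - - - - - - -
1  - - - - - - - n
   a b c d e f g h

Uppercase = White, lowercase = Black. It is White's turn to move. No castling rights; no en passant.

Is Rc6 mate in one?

no

After Rc6: black king on c8; in check: yes, from the white rook on c6.
Black has 4 legal replies: Kxd8, Kb8, Kd7, Qxc6+.
In check but a legal move exists → not checkmate.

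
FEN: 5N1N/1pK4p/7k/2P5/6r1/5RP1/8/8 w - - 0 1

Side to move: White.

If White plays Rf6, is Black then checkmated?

After Rf6: black king on h6; in check: yes, from the white rook on f6.
Black has 4 legal replies: Kg7, Kh5, Kg5, Rg6.
In check but a legal move exists → not checkmate.

no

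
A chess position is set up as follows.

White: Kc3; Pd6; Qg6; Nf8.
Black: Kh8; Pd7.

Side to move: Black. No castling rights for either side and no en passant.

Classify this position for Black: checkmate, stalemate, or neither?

Black to move; black king on h8.
In check: no.
King squares — g7: attacked by Qg6; h7: attacked by Qg6; g8: attacked by Qg6.
Legal moves for Black: none.
Not in check and no legal moves → stalemate.

stalemate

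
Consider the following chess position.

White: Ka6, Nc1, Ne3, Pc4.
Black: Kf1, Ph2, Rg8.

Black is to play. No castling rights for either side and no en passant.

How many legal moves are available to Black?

Black to move; king on f1.
In check: yes, from the white knight on e3.
Legal moves: Kf2, Kg1, Ke1.
Count: 3.

3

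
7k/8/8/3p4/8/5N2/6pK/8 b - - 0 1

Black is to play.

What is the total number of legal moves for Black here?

8

Black to move; king on h8.
In check: no.
Legal moves: Kg8, Kh7, Kg7, d4, g1=Q+, g1=R, g1=B+, g1=N.
Count: 8.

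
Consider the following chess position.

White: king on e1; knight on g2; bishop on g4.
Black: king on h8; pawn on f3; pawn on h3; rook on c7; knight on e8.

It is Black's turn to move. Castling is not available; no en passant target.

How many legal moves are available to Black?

24

Black to move; king on h8.
In check: no.
Legal moves: Kg8, Kh7, Kg7, Ng7, Nf6, Nd6, Rc8, Rh7, Rg7, Rf7, Re7+, Rd7, Rb7, Ra7, Rc6, Rc5, Rc4, Rc3, Rc2, Rc1+, hxg2, fxg2, h2, f2+.
Count: 24.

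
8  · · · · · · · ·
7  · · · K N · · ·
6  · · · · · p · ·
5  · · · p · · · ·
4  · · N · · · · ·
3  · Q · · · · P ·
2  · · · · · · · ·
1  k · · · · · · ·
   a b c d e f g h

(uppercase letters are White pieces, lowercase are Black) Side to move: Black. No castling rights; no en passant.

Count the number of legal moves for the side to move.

Black to move; king on a1.
In check: no.
Legal moves: dxc4, f5, d4.
Count: 3.

3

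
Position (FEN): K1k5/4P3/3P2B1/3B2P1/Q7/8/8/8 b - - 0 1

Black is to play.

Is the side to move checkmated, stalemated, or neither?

Black to move; black king on c8.
In check: no.
King squares — b7: attacked by Bd5; c7: attacked by Pd6; d7: attacked by Qa4; b8: attacked by Ka8; d8: attacked by Pe7.
Legal moves for Black: none.
Not in check and no legal moves → stalemate.

stalemate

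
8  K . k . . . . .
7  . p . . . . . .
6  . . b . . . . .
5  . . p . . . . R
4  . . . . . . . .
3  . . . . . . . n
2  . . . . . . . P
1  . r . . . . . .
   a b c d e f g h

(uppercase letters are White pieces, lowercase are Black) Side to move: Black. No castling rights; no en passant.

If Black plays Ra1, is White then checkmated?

yes

After Ra1: white king on a8; in check: yes, from the black rook on a1.
King squares — a7: attacked by Ra1; b7: attacked by Bc6; b8: attacked by Kc8.
White has no legal moves → checkmate.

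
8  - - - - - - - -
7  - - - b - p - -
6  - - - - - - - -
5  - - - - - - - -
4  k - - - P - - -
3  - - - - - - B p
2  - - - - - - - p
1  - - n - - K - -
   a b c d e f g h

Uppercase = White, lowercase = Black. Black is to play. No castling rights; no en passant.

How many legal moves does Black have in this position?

22

Black to move; king on a4.
In check: no.
Legal moves: Be8, Bc8, Be6, Bc6, Bf5, Bb5+, Bg4, Kb5, Ka5, Kb4, Kb3, Ka3, Nd3, Nb3, Ne2, Na2, f6, h1=Q+, h1=R+, h1=B, h1=N, f5.
Count: 22.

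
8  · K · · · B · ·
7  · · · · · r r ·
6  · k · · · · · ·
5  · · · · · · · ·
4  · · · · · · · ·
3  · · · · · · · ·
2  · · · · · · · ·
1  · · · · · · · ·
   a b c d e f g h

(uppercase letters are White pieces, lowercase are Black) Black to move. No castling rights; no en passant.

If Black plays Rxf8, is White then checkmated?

After Rxf8: white king on b8; in check: yes, from the black rook on f8.
King squares — a7: attacked by Kb6; b7: attacked by Kb6; c7: attacked by Kb6; a8: attacked by Rf8; c8: attacked by Rf8.
White has no legal moves → checkmate.

yes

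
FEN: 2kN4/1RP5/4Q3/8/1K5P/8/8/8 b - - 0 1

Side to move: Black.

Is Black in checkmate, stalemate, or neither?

checkmate

Black to move; black king on c8.
In check: yes, from the white queen on e6.
King squares — b7: attacked by Nd8; c7: attacked by Rb7; d7: attacked by Qe6; b8: attacked by Rb7; d8: attacked by Pc7.
Legal moves for Black: none.
In check with no legal moves → checkmate.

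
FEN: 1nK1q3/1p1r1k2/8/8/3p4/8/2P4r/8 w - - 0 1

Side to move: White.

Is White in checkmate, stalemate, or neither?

checkmate

White to move; white king on c8.
In check: yes, from the black queen on e8.
King squares — b7: attacked by Rd7; c7: attacked by Rd7; d7: attacked by Nb8; b8: attacked by Qe8; d8: attacked by Rd7.
Legal moves for White: none.
In check with no legal moves → checkmate.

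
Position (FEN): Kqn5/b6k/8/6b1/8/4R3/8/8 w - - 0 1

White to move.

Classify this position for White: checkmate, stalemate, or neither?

checkmate

White to move; white king on a8.
In check: yes, from the black queen on b8.
King squares — a7: attacked by Qb8; b7: attacked by Qb8; b8: attacked by Ba7.
Legal moves for White: none.
In check with no legal moves → checkmate.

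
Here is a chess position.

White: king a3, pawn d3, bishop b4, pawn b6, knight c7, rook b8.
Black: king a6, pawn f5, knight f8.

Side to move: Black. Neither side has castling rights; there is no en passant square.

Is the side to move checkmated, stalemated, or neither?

Black to move; black king on a6.
In check: yes, from the white knight on c7.
King squares — a5: attacked by Bb4; b5: attacked by Nc7; b6: attacked by Rb8; a7: attacked by Pb6; b7: attacked by Rb8.
Legal moves for Black: none.
In check with no legal moves → checkmate.

checkmate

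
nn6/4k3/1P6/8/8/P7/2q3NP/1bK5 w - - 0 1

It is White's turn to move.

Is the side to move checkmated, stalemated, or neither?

checkmate

White to move; white king on c1.
In check: yes, from the black queen on c2.
King squares — b1: attacked by Qc2; d1: attacked by Qc2; b2: attacked by Qc2; c2: attacked by Bb1; d2: attacked by Qc2.
Legal moves for White: none.
In check with no legal moves → checkmate.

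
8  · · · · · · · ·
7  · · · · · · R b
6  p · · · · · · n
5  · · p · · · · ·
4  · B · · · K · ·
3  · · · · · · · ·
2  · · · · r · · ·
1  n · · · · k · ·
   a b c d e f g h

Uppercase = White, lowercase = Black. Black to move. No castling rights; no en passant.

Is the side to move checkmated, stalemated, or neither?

neither

Black to move; black king on f1.
In check: no.
Legal moves for Black include: Bg8, Bg6, Bf5, Be4, Bd3, Bc2, Bb1, Ng8, Nf7, Nf5, Ng4, Re8, Re7, Re6, Re5, Re4+, Re3, Rh2, ... (list truncated; more exist).
Black has legal moves and is not in check → neither.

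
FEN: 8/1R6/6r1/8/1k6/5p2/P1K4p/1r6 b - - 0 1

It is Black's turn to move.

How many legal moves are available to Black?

Black to move; king on b4.
In check: yes, from the white rook on b7.
Legal moves: Kc5, Ka5, Kc4, Ka4, Ka3, Rb6.
Count: 6.

6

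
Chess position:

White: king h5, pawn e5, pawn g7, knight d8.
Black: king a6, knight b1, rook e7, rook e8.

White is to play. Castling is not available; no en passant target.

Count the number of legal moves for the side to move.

White to move; king on h5.
In check: no.
Legal moves: Nf7, Nb7, Ne6, Nc6, Kh6, Kg6, Kg5, Kh4, Kg4, g8=Q, g8=R, g8=B, g8=N, e6.
Count: 14.

14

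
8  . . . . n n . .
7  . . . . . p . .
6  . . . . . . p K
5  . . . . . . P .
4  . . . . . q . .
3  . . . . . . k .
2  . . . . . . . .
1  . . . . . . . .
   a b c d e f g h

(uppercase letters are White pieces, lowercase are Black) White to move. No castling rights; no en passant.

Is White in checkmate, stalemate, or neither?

stalemate

White to move; white king on h6.
In check: no.
King squares — g5: own pawn; h5: attacked by Pg6; g6: attacked by Pf7; g7: attacked by Ne8; h7: attacked by Nf8.
Legal moves for White: none.
Not in check and no legal moves → stalemate.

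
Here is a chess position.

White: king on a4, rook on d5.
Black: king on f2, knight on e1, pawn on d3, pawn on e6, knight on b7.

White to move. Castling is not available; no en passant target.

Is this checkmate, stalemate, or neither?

neither

White to move; white king on a4.
In check: no.
Legal moves for White: Rd8, Rd7, Rd6, Rh5, Rg5, Rf5+, Re5, Rc5, Rb5, Ra5, Rd4, Rxd3, Kb5, Kb4, Kb3, Ka3.
White has 16 legal moves and is not in check → neither.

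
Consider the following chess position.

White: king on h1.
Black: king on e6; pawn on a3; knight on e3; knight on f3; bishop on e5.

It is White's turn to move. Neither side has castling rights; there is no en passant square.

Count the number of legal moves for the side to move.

White to move; king on h1.
In check: no.
Legal moves: none.
Count: 0.

0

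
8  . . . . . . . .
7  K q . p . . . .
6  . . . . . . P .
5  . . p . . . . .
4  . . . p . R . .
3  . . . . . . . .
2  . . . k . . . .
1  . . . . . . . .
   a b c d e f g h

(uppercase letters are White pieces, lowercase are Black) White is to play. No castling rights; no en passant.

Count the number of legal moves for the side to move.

White to move; king on a7.
In check: yes, from the black queen on b7.
Legal moves: Kxb7.
Count: 1.

1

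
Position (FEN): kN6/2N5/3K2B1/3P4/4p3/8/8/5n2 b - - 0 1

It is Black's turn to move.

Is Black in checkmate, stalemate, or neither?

Black to move; black king on a8.
In check: yes, from the white knight on c7.
Legal moves for Black: Kxb8, Kb7, Ka7.
Black is in check but has 3 legal moves → neither.

neither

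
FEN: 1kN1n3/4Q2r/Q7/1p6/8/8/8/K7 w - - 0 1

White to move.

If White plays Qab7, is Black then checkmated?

After Qab7: black king on b8; in check: yes, from the white queen on b7.
King squares — a7: attacked by Qb7; b7: attacked by Qe7; c7: attacked by Qb7; a8: attacked by Qb7; c8: attacked by Qb7.
Black has no legal moves → checkmate.

yes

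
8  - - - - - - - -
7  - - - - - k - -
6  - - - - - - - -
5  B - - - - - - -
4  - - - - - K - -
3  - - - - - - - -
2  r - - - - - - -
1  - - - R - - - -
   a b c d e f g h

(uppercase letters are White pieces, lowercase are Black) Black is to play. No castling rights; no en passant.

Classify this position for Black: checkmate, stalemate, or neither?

neither

Black to move; black king on f7.
In check: no.
Legal moves for Black include: Kg8, Kf8, Ke8, Kg7, Ke7, Kg6, Kf6, Ke6, Rxa5, Ra4+, Ra3, Rh2, Rg2, Rf2+, Re2, Rd2, Rc2, Rb2, ... (list truncated; more exist).
Black has legal moves and is not in check → neither.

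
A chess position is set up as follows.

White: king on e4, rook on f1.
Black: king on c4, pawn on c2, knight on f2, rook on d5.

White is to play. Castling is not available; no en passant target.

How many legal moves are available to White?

4

White to move; king on e4.
In check: yes, from the black knight on f2.
Legal moves: Kf4, Kf3, Ke3, Rxf2.
Count: 4.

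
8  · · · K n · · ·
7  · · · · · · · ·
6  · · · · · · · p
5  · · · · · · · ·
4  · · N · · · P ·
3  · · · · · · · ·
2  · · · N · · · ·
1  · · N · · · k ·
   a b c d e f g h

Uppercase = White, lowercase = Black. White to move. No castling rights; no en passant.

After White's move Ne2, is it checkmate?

After Ne2: black king on g1; in check: yes, from the white knight on e2.
Black has 4 legal replies: Kh2, Kg2, Kf2, Kh1.
In check but a legal move exists → not checkmate.

no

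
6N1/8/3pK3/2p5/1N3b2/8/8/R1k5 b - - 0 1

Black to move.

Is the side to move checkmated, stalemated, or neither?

Black to move; black king on c1.
In check: yes, from the white rook on a1.
Legal moves for Black: Kd2, Kb2.
Black is in check but has 2 legal moves → neither.

neither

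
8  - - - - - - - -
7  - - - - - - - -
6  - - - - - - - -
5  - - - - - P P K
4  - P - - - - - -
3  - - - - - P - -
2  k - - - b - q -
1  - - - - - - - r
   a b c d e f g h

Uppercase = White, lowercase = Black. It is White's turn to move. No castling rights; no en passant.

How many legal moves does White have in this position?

1

White to move; king on h5.
In check: yes, from the black rook on h1.
Legal moves: Kg6.
Count: 1.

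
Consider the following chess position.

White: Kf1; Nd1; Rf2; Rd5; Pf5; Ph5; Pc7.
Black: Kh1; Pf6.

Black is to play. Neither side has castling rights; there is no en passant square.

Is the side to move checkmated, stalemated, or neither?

Black to move; black king on h1.
In check: no.
King squares — g1: attacked by Kf1; g2: attacked by Kf1; h2: attacked by Rf2.
Legal moves for Black: none.
Not in check and no legal moves → stalemate.

stalemate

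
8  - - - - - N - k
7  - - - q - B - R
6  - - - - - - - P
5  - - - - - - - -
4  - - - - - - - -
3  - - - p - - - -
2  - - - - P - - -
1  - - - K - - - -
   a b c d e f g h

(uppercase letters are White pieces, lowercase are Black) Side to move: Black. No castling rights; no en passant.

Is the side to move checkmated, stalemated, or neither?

checkmate

Black to move; black king on h8.
In check: yes, from the white rook on h7.
King squares — g7: attacked by Ph6; h7: attacked by Nf8; g8: attacked by Bf7.
Legal moves for Black: none.
In check with no legal moves → checkmate.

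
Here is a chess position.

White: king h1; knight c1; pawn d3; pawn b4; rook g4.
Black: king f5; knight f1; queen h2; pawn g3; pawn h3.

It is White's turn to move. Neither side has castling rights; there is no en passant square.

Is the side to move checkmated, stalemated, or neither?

White to move; white king on h1.
In check: yes, from the black queen on h2.
King squares — g1: attacked by Qh2; g2: attacked by Qh2; h2: attacked by Nf1.
Legal moves for White: none.
In check with no legal moves → checkmate.

checkmate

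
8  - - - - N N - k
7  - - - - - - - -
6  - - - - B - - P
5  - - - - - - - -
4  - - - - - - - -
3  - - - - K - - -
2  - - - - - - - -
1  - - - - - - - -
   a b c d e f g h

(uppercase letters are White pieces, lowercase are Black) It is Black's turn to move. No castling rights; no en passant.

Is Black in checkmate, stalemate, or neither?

Black to move; black king on h8.
In check: no.
King squares — g7: attacked by Ph6; h7: attacked by Nf8; g8: attacked by Be6.
Legal moves for Black: none.
Not in check and no legal moves → stalemate.

stalemate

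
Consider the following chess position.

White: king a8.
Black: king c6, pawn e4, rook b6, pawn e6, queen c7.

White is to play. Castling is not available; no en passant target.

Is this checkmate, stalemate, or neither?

stalemate

White to move; white king on a8.
In check: no.
King squares — a7: attacked by Qc7; b7: attacked by Rb6; b8: attacked by Rb6.
Legal moves for White: none.
Not in check and no legal moves → stalemate.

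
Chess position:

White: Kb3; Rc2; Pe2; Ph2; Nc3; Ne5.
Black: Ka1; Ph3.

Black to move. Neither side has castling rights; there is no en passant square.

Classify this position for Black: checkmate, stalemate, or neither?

Black to move; black king on a1.
In check: no.
King squares — b1: attacked by Nc3; a2: attacked by Rc2; b2: attacked by Rc2.
Legal moves for Black: none.
Not in check and no legal moves → stalemate.

stalemate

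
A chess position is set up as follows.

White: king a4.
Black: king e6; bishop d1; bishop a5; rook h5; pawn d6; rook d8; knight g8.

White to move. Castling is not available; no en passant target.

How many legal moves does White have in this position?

1

White to move; king on a4.
In check: yes, from the black bishop on d1.
Legal moves: Ka3.
Count: 1.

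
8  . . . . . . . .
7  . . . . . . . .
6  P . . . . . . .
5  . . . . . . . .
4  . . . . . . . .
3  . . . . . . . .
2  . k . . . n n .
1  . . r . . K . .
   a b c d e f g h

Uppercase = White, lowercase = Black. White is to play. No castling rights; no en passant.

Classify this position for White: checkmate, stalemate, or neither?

neither

White to move; white king on f1.
In check: yes, from the black rook on c1.
King squares — e1: attacked by Rc1; g1: attacked by Rc1; e2: available; f2: available; g2: available.
Legal moves for White: Kxg2, Kxf2, Ke2.
White is in check but has 3 legal moves → neither.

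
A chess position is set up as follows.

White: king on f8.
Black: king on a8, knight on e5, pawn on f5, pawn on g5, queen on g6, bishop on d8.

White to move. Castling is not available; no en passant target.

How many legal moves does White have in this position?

White to move; king on f8.
In check: no.
Legal moves: none.
Count: 0.

0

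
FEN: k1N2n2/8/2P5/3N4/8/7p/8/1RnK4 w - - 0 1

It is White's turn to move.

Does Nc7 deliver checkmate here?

After Nc7: black king on a8; in check: yes, from the white knight on c7.
King squares — a7: attacked by Nc8; b7: attacked by Rb1; b8: attacked by Rb1.
Black has no legal moves → checkmate.

yes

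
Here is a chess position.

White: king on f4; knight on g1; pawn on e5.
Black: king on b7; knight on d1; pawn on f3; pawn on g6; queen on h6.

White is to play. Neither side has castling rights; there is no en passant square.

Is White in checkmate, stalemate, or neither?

neither

White to move; white king on f4.
In check: yes, from the black queen on h6.
Legal moves for White: Kg4, Ke4, Kg3, Kxf3.
White is in check but has 4 legal moves → neither.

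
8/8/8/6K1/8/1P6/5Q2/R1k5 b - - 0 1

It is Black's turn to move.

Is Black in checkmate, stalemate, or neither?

checkmate

Black to move; black king on c1.
In check: yes, from the white rook on a1.
King squares — b1: attacked by Ra1; d1: attacked by Ra1; b2: attacked by Qf2; c2: attacked by Qf2; d2: attacked by Qf2.
Legal moves for Black: none.
In check with no legal moves → checkmate.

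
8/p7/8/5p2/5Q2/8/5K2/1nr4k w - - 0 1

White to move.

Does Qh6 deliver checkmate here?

yes

After Qh6: black king on h1; in check: yes, from the white queen on h6.
King squares — g1: attacked by Kf2; g2: attacked by Kf2; h2: attacked by Qh6.
Black has no legal moves → checkmate.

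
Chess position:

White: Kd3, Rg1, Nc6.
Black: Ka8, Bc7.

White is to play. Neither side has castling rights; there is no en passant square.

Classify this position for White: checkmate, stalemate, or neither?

neither

White to move; white king on d3.
In check: no.
Legal moves for White include: Nd8, Nb8, Ne7, Na7, Ne5, Na5, Nd4, Nb4, Ke4, Kd4, Kc4, Ke3, Kc3, Ke2, Kd2, Kc2, Rg8+, Rg7, ... (list truncated; more exist).
White has legal moves and is not in check → neither.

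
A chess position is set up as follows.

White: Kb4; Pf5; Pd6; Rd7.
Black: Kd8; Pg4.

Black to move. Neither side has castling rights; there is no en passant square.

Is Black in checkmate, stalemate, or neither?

Black to move; black king on d8.
In check: yes, from the white rook on d7.
King squares — c7: attacked by Pd6; d7: available; e7: attacked by Pd6; c8: available; e8: available.
Legal moves for Black: Ke8, Kc8, Kxd7.
Black is in check but has 3 legal moves → neither.

neither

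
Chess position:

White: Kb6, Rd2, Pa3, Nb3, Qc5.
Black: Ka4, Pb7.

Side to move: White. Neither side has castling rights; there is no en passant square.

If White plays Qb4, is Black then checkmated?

After Qb4: black king on a4; in check: yes, from the white queen on b4.
King squares — a3: attacked by Qb4; b3: attacked by Qb4; b4: attacked by Pa3; a5: attacked by Nb3; b5: attacked by Qb4.
Black has no legal moves → checkmate.

yes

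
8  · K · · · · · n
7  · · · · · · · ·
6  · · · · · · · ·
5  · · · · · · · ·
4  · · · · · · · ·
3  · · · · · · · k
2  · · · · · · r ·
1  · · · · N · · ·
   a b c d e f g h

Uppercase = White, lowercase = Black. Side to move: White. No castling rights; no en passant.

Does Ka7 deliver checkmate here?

After Ka7: black king on h3; in check: no.
Black is not in check, so this cannot be checkmate.

no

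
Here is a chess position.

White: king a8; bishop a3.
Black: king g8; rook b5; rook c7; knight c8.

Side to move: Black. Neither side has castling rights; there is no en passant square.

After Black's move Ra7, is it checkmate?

After Ra7: white king on a8; in check: yes, from the black rook on a7.
King squares — a7: attacked by Nc8; b7: attacked by Rb5; b8: attacked by Rb5.
White has no legal moves → checkmate.

yes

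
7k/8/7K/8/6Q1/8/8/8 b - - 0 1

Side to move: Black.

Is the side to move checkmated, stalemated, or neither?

stalemate

Black to move; black king on h8.
In check: no.
King squares — g7: attacked by Qg4; h7: attacked by Kh6; g8: attacked by Qg4.
Legal moves for Black: none.
Not in check and no legal moves → stalemate.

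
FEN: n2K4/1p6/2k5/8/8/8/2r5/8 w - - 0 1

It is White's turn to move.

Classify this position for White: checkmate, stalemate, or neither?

neither

White to move; white king on d8.
In check: no.
Legal moves for White: Ke8, Kc8, Ke7.
White has 3 legal moves and is not in check → neither.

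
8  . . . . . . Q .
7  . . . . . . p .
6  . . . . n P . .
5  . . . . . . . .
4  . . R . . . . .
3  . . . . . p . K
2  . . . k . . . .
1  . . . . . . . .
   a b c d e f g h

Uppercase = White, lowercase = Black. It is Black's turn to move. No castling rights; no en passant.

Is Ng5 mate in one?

no

After Ng5: white king on h3; in check: yes, from the black knight on g5.
White has 4 legal replies: Kh4, Kg4, Kg3, Kh2.
In check but a legal move exists → not checkmate.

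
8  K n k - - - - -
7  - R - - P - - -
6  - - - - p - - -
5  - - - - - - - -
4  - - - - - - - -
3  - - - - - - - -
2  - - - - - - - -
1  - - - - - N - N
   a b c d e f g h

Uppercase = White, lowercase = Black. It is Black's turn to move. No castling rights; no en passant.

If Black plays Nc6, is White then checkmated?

no

After Nc6: white king on a8; in check: no.
White is not in check, so this cannot be checkmate.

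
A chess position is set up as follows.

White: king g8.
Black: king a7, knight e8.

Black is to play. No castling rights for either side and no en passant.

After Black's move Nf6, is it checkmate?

After Nf6: white king on g8; in check: yes, from the black knight on f6.
White has 4 legal replies: Kh8, Kf8, Kg7, Kf7.
In check but a legal move exists → not checkmate.

no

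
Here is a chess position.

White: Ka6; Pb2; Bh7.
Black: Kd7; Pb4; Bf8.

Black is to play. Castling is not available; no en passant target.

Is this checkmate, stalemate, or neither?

Black to move; black king on d7.
In check: no.
Legal moves for Black: Bg7, Be7, Bh6, Bd6, Bc5, Ke8, Kd8, Kc8, Ke7, Kc7, Ke6, Kd6, Kc6, b3.
Black has 14 legal moves and is not in check → neither.

neither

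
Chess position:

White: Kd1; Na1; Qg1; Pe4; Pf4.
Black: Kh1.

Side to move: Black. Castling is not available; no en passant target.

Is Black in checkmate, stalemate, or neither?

neither

Black to move; black king on h1.
In check: yes, from the white queen on g1.
King squares — g1: available; g2: attacked by Qg1; h2: attacked by Qg1.
Legal moves for Black: Kxg1.
Black is in check but has 1 legal move → neither.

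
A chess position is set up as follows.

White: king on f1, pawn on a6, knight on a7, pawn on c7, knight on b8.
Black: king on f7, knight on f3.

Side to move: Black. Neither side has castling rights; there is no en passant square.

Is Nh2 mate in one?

no

After Nh2: white king on f1; in check: yes, from the black knight on h2.
White has 5 legal replies: Kg2, Kf2, Ke2, Kg1, Ke1.
In check but a legal move exists → not checkmate.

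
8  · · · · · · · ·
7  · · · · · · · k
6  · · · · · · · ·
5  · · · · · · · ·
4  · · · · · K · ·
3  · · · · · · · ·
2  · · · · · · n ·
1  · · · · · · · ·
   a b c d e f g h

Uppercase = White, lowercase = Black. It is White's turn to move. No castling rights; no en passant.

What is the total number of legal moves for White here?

White to move; king on f4.
In check: yes, from the black knight on g2.
Legal moves: Kg5, Kf5, Ke5, Kg4, Ke4, Kg3, Kf3.
Count: 7.

7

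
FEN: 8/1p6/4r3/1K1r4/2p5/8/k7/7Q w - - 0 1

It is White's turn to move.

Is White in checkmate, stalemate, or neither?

White to move; white king on b5.
In check: yes, from the black rook on d5.
Legal moves for White: Kxc4, Kb4, Ka4, Qxd5.
White is in check but has 4 legal moves → neither.

neither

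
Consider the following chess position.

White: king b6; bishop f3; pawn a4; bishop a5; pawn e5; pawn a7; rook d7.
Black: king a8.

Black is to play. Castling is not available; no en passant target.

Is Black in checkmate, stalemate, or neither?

Black to move; black king on a8.
In check: yes, from the white bishop on f3.
King squares — a7: attacked by Kb6; b7: attacked by Bf3; b8: attacked by Pa7.
Legal moves for Black: none.
In check with no legal moves → checkmate.

checkmate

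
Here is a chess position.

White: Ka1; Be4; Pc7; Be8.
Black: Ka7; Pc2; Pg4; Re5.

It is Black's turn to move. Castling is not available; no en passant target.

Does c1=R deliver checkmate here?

no

After c1=R: white king on a1; in check: yes, from the black rook on c1.
White has 3 legal replies: Kb2, Ka2, Bb1.
In check but a legal move exists → not checkmate.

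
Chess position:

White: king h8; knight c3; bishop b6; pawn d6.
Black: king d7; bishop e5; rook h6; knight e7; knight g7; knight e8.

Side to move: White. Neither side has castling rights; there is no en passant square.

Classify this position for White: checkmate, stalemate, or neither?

checkmate

White to move; white king on h8.
In check: yes, from the black rook on h6.
King squares — g7: attacked by Be5; h7: attacked by Rh6; g8: attacked by Ne7.
Legal moves for White: none.
In check with no legal moves → checkmate.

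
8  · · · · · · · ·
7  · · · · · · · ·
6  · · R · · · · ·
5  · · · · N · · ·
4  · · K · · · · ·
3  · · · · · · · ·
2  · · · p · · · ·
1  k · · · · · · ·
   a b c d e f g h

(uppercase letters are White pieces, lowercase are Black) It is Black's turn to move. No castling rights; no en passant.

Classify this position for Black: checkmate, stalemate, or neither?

Black to move; black king on a1.
In check: no.
Legal moves for Black: Kb2, Ka2, Kb1, d1=Q, d1=R, d1=B, d1=N.
Black has 7 legal moves and is not in check → neither.

neither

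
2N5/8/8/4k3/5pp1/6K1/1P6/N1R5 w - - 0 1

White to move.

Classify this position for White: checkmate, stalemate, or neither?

neither

White to move; white king on g3.
In check: yes, from the black pawn on f4.
King squares — f2: available; g2: available; h2: available; f3: attacked by Pg4; h3: attacked by Pg4; f4: attacked by Ke5; g4: available; h4: available.
Legal moves for White: Kh4, Kxg4, Kh2, Kg2, Kf2.
White is in check but has 5 legal moves → neither.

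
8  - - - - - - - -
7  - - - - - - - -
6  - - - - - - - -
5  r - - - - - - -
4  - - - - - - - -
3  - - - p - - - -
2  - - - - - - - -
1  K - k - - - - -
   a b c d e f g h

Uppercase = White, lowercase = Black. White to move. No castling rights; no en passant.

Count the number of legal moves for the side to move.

0

White to move; king on a1.
In check: yes, from the black rook on a5.
Legal moves: none.
Count: 0.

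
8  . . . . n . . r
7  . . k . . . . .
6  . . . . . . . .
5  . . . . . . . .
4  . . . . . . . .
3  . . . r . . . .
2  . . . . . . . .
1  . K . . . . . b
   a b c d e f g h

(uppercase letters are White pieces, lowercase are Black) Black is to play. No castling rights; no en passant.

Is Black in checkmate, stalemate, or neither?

Black to move; black king on c7.
In check: no.
Legal moves for Black include: Rg8, Rf8, Rh7, Rh6, Rh5, Rh4, Rhh3, Rh2, Ng7, Nf6, Nd6, Kd8, Kc8, Kb8, Kd7, Kb7, Kd6, Kc6, ... (list truncated; more exist).
Black has legal moves and is not in check → neither.

neither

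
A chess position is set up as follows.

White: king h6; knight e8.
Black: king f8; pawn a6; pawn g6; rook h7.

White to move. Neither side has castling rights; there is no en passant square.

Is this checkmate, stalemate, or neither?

neither

White to move; white king on h6.
In check: yes, from the black rook on h7.
King squares — g5: available; h5: attacked by Pg6; g6: available; g7: attacked by Rh7; h7: available.
Legal moves for White: Kxh7, Kxg6, Kg5.
White is in check but has 3 legal moves → neither.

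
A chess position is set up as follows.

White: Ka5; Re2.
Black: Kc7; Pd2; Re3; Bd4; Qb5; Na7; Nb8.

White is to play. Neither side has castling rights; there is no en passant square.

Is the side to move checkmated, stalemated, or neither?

checkmate

White to move; white king on a5.
In check: yes, from the black queen on b5.
King squares — a4: attacked by Qb5; b4: attacked by Qb5; b5: attacked by Na7; a6: attacked by Qb5; b6: attacked by Bd4.
Legal moves for White: none.
In check with no legal moves → checkmate.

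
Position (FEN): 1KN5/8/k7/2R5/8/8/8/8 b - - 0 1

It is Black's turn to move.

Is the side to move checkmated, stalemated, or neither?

stalemate

Black to move; black king on a6.
In check: no.
King squares — a5: attacked by Rc5; b5: attacked by Rc5; b6: attacked by Nc8; a7: attacked by Kb8; b7: attacked by Kb8.
Legal moves for Black: none.
Not in check and no legal moves → stalemate.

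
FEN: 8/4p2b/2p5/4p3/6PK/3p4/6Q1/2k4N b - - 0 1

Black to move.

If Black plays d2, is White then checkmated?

no

After d2: white king on h4; in check: no.
White is not in check, so this cannot be checkmate.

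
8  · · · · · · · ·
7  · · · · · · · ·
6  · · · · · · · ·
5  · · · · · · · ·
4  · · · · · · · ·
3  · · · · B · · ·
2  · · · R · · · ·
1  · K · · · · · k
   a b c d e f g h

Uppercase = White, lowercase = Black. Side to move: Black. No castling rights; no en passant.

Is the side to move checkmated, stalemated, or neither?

stalemate

Black to move; black king on h1.
In check: no.
King squares — g1: attacked by Be3; g2: attacked by Rd2; h2: attacked by Rd2.
Legal moves for Black: none.
Not in check and no legal moves → stalemate.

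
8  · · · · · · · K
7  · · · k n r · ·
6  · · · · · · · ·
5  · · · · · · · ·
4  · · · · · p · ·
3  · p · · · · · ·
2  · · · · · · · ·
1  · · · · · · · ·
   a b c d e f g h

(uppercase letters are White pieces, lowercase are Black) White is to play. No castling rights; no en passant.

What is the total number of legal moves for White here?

0

White to move; king on h8.
In check: no.
Legal moves: none.
Count: 0.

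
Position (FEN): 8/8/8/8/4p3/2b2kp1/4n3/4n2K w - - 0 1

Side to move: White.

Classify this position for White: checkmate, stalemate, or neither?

White to move; white king on h1.
In check: no.
King squares — g1: attacked by Ne2; g2: attacked by Ne1; h2: attacked by Pg3.
Legal moves for White: none.
Not in check and no legal moves → stalemate.

stalemate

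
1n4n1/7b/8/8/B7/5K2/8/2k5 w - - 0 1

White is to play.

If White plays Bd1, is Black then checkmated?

no

After Bd1: black king on c1; in check: no.
Black is not in check, so this cannot be checkmate.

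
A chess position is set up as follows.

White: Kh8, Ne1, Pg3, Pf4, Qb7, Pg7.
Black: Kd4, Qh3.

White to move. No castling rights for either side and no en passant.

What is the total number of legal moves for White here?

White to move; king on h8.
In check: yes, from the black queen on h3.
Legal moves: Kg8.
Count: 1.

1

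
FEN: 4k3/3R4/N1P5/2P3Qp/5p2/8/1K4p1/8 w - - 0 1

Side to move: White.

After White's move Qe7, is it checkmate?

yes

After Qe7: black king on e8; in check: yes, from the white queen on e7.
King squares — d7: attacked by Pc6; e7: attacked by Rd7; f7: attacked by Qe7; d8: attacked by Rd7; f8: attacked by Qe7.
Black has no legal moves → checkmate.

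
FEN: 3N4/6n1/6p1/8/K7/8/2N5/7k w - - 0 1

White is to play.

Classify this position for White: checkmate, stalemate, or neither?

neither

White to move; white king on a4.
In check: no.
Legal moves for White: Nf7, Nb7, Ne6, Nc6, Kb5, Ka5, Kb4, Kb3, Ka3, Nd4, Nb4, Ne3, Na3, Ne1, Na1.
White has 15 legal moves and is not in check → neither.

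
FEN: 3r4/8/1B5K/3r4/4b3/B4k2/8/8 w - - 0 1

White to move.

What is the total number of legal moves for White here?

17

White to move; king on h6.
In check: no.
Legal moves: Kg7, Bxd8, Bc7, Ba7, Bbc5, Ba5, Bd4, Be3, Bf2, Bg1, Bf8, Be7, Bd6, Bac5, Bb4, Bb2, Bc1.
Count: 17.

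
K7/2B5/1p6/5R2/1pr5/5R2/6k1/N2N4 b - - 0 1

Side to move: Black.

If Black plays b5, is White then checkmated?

After b5: white king on a8; in check: no.
White is not in check, so this cannot be checkmate.

no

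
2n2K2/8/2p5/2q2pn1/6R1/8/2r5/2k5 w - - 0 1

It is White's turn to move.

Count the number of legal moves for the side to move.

3

White to move; king on f8.
In check: yes, from the black queen on c5.
Legal moves: Kg8, Ke8, Kg7.
Count: 3.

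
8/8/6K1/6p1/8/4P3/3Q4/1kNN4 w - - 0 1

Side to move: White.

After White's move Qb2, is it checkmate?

yes

After Qb2: black king on b1; in check: yes, from the white queen on b2.
King squares — a1: attacked by Qb2; c1: attacked by Qb2; a2: attacked by Nc1; b2: attacked by Nd1; c2: attacked by Qb2.
Black has no legal moves → checkmate.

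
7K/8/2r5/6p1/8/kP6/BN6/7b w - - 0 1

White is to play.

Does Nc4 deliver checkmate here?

no

After Nc4: black king on a3; in check: yes, from the white knight on c4.
Black has 3 legal replies: Kb4, Kxa2, Rxc4.
In check but a legal move exists → not checkmate.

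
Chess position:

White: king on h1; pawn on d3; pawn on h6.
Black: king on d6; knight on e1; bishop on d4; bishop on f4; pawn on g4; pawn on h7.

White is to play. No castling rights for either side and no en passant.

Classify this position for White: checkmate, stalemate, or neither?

stalemate

White to move; white king on h1.
In check: no.
King squares — g1: attacked by Bd4; g2: attacked by Ne1; h2: attacked by Bf4.
Legal moves for White: none.
Not in check and no legal moves → stalemate.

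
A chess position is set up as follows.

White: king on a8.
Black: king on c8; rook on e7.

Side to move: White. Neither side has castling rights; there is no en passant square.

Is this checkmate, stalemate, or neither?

stalemate

White to move; white king on a8.
In check: no.
King squares — a7: attacked by Re7; b7: attacked by Re7; b8: attacked by Kc8.
Legal moves for White: none.
Not in check and no legal moves → stalemate.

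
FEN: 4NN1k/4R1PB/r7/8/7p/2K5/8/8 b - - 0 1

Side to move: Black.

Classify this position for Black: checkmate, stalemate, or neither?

Black to move; black king on h8.
In check: yes, from the white pawn on g7.
King squares — g7: attacked by Re7; h7: attacked by Nf8; g8: attacked by Bh7.
Legal moves for Black: none.
In check with no legal moves → checkmate.

checkmate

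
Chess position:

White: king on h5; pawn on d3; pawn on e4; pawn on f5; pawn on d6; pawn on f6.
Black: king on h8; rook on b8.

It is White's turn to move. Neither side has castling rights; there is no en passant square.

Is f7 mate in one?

no

After f7: black king on h8; in check: no.
Black is not in check, so this cannot be checkmate.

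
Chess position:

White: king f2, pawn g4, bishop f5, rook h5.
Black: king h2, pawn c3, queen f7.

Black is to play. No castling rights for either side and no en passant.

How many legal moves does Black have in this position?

1

Black to move; king on h2.
In check: yes, from the white rook on h5.
Legal moves: Qxh5.
Count: 1.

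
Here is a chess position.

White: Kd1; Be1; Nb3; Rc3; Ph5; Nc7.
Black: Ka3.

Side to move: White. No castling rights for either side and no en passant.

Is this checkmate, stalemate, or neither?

neither

White to move; white king on d1.
In check: no.
Legal moves for White include: Ne8, Na8, Ne6, Na6, Nd5, Nb5+, Rc6, Rc5, Rc4, Rh3, Rg3, Rf3, Re3, Rd3, Rc2, Rc1, Nc5+, Na5+, ... (list truncated; more exist).
White has legal moves and is not in check → neither.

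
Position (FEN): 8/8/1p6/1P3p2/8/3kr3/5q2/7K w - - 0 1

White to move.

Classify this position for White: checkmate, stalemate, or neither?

stalemate

White to move; white king on h1.
In check: no.
King squares — g1: attacked by Qf2; g2: attacked by Qf2; h2: attacked by Qf2.
Legal moves for White: none.
Not in check and no legal moves → stalemate.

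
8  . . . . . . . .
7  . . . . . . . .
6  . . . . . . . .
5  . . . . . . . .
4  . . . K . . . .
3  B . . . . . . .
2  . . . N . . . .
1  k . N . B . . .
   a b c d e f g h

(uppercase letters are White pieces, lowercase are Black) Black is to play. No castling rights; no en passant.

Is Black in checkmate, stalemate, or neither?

stalemate

Black to move; black king on a1.
In check: no.
King squares — b1: attacked by Nd2; a2: attacked by Nc1; b2: attacked by Ba3.
Legal moves for Black: none.
Not in check and no legal moves → stalemate.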